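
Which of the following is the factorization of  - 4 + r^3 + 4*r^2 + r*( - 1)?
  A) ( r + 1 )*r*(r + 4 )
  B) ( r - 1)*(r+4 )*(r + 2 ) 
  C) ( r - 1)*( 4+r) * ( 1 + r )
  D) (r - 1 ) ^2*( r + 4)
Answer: C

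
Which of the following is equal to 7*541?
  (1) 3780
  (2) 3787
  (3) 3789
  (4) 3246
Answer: 2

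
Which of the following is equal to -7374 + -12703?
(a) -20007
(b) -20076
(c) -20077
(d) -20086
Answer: c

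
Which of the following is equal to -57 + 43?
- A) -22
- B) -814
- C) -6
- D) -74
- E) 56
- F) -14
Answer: F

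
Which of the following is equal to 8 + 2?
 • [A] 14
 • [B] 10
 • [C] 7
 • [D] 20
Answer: B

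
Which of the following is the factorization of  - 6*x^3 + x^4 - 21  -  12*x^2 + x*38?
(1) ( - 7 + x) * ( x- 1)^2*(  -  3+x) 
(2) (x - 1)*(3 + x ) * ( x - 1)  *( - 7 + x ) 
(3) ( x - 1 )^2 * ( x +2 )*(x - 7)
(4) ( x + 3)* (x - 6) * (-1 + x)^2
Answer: 2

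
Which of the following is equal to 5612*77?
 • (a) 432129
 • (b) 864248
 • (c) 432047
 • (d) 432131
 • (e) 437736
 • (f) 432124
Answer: f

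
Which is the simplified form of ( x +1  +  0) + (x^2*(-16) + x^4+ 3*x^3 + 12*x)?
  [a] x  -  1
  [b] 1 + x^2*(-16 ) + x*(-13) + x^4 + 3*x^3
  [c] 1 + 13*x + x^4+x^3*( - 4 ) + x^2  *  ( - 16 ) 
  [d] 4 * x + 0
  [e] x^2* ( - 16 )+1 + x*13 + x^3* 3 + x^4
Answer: e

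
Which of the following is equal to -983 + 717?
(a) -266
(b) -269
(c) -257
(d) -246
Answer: a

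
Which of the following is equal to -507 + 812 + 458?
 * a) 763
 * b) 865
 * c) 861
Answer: a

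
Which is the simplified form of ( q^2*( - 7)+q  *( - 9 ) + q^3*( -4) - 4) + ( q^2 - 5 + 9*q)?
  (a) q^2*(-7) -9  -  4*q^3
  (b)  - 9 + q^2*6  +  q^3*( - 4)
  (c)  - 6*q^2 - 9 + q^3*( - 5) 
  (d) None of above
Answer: d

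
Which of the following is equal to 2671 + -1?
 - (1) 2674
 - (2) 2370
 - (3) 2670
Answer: 3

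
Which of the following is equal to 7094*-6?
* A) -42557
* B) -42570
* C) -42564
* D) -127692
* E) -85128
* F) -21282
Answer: C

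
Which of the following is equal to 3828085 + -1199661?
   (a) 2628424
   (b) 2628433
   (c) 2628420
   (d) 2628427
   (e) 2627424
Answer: a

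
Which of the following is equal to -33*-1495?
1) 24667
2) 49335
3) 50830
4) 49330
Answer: 2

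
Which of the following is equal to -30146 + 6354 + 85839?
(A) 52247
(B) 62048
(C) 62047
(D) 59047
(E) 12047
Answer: C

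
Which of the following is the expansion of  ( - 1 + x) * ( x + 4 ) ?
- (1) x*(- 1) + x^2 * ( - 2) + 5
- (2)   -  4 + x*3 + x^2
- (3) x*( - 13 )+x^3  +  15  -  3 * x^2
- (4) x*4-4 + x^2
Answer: 2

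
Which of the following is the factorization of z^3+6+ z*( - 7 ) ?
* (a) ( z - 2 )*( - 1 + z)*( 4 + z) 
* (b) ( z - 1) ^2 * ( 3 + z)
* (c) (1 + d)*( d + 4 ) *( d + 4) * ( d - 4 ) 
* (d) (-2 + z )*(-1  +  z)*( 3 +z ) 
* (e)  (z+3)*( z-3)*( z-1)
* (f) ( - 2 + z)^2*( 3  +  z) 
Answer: d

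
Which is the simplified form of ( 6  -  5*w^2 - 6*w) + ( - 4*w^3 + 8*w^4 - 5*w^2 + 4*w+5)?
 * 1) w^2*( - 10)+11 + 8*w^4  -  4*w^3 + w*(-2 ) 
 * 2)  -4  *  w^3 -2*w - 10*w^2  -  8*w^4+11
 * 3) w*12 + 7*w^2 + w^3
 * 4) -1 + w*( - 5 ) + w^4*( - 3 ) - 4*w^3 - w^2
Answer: 1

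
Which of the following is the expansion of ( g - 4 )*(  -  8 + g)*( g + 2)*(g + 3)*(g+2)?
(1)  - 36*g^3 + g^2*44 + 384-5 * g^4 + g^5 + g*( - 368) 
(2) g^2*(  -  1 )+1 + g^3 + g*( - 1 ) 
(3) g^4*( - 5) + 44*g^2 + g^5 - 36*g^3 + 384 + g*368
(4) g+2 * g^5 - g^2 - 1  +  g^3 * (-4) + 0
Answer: 3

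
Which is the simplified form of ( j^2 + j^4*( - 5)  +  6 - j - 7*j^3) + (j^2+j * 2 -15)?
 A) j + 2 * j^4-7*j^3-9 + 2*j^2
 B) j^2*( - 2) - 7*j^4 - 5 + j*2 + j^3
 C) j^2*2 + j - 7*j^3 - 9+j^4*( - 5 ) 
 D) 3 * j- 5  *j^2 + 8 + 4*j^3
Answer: C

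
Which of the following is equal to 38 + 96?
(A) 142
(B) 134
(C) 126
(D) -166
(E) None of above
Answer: B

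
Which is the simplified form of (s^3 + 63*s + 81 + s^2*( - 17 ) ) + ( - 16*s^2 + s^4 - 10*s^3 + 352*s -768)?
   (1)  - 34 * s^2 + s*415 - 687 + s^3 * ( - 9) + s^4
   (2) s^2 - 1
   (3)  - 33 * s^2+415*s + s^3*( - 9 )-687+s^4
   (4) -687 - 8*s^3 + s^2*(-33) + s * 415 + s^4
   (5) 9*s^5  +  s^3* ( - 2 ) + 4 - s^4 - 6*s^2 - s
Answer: 3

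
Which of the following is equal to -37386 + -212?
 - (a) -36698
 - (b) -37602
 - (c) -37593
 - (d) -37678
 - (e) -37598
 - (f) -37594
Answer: e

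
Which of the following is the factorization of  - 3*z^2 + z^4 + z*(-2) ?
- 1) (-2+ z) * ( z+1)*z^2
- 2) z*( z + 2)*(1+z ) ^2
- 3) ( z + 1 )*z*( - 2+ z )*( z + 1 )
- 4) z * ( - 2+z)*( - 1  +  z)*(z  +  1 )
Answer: 3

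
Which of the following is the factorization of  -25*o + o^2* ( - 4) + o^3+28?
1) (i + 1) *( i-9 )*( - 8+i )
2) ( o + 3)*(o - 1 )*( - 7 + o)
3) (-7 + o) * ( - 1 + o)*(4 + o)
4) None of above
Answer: 3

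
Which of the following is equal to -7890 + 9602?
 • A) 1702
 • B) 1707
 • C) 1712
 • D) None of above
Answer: C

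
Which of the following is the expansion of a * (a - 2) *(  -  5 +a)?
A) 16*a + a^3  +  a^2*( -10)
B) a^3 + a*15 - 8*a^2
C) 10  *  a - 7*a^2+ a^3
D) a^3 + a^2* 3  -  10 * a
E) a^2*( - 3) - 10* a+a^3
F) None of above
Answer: C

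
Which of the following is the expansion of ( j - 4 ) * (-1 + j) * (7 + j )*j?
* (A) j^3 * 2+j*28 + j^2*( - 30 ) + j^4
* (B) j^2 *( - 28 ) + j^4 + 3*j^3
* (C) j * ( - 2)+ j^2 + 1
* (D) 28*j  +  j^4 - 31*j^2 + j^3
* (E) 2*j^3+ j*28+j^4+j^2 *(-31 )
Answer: E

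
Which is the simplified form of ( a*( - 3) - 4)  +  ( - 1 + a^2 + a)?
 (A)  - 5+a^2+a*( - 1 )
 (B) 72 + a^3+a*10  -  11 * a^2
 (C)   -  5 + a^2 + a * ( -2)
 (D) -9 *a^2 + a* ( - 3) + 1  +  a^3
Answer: C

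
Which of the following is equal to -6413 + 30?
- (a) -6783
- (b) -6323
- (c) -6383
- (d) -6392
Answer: c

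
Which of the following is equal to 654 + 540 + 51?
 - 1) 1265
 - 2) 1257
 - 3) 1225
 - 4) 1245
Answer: 4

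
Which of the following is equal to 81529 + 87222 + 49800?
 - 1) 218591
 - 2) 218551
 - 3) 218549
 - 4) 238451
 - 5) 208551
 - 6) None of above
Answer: 2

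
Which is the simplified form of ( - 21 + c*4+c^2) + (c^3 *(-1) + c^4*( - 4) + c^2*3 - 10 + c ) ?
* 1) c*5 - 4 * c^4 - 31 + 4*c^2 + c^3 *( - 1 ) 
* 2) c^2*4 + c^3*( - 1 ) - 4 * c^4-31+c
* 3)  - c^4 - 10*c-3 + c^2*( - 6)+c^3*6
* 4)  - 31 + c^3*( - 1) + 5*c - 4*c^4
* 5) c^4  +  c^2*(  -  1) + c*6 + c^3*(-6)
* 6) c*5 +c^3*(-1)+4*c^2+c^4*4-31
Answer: 1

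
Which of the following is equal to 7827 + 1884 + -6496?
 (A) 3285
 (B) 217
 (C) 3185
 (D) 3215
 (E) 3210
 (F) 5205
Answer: D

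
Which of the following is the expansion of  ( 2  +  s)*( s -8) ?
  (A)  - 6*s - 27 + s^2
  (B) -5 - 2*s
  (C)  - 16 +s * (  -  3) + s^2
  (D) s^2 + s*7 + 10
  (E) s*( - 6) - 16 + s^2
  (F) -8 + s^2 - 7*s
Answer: E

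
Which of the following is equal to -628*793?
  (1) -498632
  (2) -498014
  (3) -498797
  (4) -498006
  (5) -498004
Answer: 5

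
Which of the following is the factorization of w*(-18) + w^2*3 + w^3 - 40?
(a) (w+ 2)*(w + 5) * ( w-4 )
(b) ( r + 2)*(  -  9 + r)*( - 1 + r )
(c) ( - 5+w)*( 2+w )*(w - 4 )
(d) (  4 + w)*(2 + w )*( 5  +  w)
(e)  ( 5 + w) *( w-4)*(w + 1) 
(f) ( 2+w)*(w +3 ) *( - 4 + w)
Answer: a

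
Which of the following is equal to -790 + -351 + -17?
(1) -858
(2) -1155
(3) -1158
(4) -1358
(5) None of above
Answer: 3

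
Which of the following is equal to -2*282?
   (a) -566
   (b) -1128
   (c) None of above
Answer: c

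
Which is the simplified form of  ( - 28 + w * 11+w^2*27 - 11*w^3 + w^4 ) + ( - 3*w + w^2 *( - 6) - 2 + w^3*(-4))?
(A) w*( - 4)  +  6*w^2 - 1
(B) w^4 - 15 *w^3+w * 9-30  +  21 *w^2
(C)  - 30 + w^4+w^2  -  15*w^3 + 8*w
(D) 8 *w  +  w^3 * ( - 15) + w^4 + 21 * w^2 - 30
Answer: D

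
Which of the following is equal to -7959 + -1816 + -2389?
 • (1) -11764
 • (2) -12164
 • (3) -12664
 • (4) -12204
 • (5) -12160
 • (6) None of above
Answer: 2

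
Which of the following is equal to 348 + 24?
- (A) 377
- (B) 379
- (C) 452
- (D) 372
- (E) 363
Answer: D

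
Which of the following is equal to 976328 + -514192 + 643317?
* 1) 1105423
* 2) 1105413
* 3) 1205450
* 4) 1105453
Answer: 4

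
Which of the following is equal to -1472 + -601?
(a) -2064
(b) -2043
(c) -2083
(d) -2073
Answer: d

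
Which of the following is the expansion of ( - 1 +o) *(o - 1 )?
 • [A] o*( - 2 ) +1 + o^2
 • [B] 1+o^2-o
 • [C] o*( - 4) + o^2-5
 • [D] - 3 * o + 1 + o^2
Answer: A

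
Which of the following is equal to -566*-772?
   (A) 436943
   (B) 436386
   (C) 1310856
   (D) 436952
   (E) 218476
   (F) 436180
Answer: D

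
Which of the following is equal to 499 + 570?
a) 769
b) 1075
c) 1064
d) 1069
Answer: d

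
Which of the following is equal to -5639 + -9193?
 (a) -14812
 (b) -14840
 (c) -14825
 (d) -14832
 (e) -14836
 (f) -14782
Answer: d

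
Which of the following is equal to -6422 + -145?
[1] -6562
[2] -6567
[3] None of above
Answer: 2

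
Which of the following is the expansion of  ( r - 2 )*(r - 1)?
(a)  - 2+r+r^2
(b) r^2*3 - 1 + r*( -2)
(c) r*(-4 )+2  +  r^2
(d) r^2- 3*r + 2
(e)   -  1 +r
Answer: d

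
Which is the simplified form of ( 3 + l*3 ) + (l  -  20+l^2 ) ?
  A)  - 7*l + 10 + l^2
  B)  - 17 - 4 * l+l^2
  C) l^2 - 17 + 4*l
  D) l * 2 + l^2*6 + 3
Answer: C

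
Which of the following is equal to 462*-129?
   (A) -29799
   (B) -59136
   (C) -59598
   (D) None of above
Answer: C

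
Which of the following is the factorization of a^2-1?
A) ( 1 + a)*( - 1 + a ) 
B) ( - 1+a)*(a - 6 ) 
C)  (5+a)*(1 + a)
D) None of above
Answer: A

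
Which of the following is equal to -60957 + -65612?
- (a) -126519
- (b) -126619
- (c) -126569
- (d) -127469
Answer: c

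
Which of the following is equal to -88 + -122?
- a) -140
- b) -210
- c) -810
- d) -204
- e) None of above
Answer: b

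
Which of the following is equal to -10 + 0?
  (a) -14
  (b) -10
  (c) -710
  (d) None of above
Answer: b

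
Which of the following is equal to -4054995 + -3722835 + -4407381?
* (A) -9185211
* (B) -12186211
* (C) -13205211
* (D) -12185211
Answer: D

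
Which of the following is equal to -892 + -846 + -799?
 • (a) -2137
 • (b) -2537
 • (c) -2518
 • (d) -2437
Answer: b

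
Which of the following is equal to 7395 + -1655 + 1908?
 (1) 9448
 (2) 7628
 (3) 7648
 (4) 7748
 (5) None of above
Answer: 3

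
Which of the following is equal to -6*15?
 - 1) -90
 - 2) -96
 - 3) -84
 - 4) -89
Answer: 1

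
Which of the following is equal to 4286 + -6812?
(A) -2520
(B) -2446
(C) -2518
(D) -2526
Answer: D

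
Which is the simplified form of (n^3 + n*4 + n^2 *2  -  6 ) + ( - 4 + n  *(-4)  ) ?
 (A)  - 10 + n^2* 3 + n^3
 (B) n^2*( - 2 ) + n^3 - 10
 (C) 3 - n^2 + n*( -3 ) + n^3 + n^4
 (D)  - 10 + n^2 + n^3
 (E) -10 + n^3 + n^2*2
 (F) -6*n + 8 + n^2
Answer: E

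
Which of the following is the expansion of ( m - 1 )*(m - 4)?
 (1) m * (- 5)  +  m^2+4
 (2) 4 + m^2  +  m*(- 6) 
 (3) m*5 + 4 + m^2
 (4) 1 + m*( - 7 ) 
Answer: 1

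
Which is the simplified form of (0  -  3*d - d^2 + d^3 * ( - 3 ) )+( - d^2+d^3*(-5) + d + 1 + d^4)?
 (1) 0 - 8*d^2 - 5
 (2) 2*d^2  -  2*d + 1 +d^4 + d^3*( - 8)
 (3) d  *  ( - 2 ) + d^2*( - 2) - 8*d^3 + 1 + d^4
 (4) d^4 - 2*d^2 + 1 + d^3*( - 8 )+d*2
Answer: 3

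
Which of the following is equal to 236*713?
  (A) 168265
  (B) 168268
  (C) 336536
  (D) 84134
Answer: B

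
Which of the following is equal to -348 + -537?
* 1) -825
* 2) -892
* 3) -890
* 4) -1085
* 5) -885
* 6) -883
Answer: 5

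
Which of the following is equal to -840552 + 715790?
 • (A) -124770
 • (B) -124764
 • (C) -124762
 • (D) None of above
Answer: C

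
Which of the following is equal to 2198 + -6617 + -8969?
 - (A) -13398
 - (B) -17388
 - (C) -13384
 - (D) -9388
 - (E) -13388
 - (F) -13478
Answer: E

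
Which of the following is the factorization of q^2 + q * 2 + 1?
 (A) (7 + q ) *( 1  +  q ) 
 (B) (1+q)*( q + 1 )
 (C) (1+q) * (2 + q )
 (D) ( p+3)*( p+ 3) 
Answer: B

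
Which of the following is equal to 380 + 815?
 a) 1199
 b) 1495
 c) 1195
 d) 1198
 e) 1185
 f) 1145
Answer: c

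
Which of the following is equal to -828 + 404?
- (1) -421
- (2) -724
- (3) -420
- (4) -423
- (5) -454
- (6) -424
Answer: 6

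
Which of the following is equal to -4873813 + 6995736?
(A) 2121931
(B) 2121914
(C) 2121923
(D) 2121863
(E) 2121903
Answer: C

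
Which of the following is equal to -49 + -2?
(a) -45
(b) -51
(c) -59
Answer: b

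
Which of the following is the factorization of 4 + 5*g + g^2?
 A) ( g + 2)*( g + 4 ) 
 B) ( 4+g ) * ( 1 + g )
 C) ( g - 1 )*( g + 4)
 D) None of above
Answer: B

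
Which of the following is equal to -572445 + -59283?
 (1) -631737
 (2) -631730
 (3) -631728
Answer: 3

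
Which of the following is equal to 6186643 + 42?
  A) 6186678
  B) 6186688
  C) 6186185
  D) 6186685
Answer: D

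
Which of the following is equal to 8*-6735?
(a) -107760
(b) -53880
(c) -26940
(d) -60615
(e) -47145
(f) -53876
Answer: b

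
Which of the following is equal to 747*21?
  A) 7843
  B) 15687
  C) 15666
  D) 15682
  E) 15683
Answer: B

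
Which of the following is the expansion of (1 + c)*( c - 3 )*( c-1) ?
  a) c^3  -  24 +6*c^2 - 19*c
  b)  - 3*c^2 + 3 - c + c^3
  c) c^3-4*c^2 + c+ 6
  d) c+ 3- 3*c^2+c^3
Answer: b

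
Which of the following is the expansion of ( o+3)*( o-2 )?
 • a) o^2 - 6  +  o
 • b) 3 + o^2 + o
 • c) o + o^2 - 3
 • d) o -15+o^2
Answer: a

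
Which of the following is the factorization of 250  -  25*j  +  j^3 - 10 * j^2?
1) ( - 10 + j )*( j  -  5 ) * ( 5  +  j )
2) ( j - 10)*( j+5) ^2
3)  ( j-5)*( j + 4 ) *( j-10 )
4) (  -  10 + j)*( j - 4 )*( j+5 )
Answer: 1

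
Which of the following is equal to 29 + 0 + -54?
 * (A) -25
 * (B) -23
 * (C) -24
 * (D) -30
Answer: A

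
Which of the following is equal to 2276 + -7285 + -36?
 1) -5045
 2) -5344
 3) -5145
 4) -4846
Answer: 1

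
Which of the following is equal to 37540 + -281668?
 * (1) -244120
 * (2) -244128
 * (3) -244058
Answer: 2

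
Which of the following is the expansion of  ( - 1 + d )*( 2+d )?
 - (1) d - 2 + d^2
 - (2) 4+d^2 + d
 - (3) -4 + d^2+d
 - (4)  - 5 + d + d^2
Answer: 1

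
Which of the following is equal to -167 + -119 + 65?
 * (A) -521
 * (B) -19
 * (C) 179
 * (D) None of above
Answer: D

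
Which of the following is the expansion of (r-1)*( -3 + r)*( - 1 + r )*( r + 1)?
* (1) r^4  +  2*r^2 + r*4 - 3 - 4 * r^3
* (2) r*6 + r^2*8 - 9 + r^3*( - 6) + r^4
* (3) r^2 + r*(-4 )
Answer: 1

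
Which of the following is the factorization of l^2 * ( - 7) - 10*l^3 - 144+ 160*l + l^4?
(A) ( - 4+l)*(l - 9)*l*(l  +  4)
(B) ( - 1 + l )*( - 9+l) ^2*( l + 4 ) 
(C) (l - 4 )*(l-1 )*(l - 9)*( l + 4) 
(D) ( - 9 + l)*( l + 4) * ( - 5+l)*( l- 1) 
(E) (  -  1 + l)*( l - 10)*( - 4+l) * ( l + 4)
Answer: C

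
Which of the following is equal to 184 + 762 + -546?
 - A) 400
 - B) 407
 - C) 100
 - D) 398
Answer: A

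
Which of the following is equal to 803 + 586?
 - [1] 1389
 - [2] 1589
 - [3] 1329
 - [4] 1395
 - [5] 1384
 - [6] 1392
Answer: 1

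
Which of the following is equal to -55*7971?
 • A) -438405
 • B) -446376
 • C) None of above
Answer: A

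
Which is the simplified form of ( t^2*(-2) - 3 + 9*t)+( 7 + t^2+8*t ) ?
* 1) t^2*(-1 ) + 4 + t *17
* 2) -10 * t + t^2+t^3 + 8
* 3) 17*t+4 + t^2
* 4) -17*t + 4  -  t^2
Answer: 1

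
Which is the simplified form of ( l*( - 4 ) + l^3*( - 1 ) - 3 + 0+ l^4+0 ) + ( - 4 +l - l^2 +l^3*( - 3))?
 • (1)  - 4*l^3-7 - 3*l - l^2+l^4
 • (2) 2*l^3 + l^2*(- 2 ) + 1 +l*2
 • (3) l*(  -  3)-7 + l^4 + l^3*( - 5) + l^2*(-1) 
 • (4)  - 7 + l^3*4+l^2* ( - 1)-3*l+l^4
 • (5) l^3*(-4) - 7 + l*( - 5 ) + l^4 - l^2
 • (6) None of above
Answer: 1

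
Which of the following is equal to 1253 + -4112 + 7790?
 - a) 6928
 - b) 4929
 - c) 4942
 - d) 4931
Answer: d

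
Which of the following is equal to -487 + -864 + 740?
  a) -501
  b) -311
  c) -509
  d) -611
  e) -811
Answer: d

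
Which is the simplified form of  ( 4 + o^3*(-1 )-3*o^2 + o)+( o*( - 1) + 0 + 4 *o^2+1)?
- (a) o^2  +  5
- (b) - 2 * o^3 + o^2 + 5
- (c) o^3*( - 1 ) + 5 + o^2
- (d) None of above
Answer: c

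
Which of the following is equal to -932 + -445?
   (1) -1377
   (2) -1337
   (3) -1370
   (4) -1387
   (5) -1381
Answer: 1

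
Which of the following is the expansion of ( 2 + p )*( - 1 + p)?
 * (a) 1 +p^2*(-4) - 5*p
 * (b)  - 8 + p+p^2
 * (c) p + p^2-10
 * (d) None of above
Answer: d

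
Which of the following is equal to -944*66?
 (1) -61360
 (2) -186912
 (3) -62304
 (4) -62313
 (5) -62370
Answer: 3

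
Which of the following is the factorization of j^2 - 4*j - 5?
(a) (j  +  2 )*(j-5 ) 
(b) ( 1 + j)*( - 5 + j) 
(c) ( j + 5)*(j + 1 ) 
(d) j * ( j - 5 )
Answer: b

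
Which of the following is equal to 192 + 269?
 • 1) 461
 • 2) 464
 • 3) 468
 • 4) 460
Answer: 1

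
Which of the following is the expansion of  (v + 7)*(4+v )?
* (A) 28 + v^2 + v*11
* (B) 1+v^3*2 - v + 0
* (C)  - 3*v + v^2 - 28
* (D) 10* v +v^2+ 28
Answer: A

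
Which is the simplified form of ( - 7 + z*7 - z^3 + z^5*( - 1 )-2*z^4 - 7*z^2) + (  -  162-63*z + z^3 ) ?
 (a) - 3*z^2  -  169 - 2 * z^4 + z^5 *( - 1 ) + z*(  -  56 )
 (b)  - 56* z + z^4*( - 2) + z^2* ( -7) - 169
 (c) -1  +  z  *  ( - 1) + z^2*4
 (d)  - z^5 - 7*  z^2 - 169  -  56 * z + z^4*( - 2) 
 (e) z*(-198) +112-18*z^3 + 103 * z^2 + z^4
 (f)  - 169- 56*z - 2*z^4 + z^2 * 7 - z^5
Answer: d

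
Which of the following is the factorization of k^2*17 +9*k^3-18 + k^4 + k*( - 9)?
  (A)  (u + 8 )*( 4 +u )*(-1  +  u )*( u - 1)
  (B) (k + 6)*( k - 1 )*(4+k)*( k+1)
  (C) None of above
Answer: C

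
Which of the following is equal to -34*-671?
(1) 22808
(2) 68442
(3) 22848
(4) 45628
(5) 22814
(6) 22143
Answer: 5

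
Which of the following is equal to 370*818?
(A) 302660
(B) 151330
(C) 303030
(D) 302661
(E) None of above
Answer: A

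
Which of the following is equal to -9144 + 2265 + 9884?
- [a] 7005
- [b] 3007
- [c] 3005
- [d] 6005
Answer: c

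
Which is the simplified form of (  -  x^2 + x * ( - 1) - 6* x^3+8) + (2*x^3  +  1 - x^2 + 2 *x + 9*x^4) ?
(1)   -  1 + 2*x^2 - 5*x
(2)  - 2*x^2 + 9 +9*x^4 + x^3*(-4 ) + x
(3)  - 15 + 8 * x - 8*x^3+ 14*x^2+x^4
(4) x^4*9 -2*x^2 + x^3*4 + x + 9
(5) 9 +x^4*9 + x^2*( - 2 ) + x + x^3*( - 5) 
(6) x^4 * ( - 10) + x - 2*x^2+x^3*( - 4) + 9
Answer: 2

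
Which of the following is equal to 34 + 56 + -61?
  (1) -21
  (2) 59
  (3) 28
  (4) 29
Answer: 4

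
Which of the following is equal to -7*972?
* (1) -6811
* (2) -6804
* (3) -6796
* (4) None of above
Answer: 2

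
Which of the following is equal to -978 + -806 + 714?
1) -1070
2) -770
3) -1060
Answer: 1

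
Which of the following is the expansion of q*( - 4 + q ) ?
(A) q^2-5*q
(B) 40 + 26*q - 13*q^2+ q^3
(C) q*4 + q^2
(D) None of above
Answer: D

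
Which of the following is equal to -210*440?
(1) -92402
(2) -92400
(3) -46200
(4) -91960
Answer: 2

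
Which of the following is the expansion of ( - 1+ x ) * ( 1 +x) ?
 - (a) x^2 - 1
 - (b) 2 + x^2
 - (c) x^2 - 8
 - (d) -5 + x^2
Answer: a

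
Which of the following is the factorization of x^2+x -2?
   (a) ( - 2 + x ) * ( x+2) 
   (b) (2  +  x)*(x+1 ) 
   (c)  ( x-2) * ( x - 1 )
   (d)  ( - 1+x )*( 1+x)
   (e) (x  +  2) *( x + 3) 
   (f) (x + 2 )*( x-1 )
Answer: f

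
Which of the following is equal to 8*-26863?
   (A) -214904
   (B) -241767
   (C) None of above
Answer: A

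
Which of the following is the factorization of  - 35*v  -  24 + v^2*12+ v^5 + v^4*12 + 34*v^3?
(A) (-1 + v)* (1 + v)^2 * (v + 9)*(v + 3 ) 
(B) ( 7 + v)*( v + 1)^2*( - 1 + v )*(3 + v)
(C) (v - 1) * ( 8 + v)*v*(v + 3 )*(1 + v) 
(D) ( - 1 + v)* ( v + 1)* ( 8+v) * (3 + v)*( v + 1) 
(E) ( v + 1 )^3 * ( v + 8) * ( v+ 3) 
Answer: D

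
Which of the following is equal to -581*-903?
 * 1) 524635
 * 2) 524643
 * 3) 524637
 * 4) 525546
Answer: 2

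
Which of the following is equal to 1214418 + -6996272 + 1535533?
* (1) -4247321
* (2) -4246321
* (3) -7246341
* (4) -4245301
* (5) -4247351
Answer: 2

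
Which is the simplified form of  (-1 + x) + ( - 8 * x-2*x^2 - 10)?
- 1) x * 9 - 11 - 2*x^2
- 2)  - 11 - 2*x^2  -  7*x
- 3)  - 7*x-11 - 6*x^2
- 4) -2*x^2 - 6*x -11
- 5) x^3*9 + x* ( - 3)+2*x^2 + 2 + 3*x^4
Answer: 2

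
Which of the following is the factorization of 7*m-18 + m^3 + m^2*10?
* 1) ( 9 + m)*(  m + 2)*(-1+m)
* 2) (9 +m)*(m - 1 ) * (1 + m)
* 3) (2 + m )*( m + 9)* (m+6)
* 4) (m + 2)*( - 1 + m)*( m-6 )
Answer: 1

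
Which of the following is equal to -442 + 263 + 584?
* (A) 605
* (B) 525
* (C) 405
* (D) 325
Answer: C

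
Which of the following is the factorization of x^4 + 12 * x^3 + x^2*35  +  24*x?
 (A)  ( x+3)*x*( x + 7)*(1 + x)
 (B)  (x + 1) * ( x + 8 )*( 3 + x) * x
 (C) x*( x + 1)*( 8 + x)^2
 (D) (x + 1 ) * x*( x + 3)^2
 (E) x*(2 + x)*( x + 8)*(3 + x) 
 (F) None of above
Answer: B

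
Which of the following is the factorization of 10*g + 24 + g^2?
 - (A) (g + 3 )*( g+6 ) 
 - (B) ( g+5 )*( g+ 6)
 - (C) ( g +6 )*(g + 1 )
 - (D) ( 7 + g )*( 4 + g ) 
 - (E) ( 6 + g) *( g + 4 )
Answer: E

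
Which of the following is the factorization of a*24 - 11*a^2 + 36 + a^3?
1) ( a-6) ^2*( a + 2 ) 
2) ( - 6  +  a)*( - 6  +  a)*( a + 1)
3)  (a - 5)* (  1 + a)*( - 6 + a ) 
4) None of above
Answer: 2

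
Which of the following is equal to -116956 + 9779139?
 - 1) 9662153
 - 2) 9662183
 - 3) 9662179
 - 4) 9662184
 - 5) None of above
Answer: 2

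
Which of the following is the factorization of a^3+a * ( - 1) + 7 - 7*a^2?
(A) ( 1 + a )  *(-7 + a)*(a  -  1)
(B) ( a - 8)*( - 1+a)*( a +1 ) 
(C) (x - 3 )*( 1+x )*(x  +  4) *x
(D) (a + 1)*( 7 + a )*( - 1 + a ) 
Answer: A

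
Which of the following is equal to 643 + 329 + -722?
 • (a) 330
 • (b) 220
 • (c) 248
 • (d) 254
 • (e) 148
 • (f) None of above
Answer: f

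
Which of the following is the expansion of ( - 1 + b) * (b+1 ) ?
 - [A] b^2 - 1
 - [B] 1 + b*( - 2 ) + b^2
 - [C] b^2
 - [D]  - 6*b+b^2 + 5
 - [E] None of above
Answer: A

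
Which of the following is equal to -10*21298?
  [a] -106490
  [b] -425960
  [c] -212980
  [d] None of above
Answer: c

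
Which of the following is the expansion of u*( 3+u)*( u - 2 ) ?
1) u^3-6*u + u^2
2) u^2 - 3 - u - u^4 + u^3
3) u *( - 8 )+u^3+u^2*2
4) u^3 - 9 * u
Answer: 1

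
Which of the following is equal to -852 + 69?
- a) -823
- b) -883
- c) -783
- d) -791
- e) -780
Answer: c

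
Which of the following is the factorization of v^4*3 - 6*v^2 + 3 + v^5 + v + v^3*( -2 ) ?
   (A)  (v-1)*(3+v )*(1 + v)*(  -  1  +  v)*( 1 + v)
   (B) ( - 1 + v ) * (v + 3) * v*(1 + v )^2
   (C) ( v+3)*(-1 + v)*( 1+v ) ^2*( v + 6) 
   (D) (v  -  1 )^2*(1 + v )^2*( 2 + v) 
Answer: A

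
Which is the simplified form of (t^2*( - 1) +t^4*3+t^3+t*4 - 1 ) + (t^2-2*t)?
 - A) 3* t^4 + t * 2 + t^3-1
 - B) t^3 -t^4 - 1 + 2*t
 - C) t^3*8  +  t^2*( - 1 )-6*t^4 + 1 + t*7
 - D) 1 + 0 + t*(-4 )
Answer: A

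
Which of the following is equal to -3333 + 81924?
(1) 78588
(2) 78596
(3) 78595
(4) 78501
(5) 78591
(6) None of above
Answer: 5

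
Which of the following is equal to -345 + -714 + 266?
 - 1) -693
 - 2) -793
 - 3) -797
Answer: 2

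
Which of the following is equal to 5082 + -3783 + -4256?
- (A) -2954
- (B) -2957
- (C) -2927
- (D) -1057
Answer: B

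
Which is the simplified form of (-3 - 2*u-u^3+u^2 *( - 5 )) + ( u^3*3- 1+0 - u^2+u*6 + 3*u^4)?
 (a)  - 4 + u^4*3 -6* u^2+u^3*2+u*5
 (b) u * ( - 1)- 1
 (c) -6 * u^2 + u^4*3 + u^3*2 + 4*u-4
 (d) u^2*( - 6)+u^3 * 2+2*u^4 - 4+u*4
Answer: c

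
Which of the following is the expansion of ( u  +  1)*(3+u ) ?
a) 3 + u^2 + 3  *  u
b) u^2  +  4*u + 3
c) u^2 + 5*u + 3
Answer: b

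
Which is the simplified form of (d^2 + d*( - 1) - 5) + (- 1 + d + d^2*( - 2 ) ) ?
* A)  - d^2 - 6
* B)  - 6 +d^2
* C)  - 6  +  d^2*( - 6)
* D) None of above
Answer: A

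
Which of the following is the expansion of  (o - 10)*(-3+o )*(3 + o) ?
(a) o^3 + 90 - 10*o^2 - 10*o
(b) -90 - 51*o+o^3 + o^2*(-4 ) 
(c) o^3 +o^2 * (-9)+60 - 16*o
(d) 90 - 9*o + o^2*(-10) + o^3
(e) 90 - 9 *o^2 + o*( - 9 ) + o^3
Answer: d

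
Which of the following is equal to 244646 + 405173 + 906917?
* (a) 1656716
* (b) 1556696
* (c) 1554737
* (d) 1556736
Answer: d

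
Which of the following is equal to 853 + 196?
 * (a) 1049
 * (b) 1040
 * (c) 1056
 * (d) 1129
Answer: a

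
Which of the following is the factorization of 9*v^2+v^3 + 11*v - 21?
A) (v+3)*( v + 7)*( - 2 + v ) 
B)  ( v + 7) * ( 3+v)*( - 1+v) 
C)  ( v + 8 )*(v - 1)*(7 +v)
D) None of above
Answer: B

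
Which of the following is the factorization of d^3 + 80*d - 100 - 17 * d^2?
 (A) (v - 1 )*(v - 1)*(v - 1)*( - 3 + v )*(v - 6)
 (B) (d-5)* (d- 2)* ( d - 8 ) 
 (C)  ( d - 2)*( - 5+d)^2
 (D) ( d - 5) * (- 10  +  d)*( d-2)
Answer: D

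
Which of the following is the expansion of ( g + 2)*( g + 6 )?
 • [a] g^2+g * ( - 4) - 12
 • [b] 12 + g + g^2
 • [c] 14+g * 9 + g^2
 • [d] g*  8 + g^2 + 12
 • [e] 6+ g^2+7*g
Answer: d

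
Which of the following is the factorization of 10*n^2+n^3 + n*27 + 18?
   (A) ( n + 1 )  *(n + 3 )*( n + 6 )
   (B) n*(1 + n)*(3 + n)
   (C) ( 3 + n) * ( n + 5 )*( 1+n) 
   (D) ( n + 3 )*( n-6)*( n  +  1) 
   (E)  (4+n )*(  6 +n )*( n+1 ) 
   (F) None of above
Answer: A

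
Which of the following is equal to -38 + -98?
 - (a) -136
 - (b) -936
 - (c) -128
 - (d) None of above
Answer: a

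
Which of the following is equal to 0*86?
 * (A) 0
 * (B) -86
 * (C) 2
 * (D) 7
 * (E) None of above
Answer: A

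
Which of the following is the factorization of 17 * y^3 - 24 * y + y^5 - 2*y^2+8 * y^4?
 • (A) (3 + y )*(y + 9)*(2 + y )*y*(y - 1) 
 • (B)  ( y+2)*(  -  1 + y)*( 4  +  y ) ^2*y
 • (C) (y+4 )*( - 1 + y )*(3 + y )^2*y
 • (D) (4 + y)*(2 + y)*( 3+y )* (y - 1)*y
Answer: D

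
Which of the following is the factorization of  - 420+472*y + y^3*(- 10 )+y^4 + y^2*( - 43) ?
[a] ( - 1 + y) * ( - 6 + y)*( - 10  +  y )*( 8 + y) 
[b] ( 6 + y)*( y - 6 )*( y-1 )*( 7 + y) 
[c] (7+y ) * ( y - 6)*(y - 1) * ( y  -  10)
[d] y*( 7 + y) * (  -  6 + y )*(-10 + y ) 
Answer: c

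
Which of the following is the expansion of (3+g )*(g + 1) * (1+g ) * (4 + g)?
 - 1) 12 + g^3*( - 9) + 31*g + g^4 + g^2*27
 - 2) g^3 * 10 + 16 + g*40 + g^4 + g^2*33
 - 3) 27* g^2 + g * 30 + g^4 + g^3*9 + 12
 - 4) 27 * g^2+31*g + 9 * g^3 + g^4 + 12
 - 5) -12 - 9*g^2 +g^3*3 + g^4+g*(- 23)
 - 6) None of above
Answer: 4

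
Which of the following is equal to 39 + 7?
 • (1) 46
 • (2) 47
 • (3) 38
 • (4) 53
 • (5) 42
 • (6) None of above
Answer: 1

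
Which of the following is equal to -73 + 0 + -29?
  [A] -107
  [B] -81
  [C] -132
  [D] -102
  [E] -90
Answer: D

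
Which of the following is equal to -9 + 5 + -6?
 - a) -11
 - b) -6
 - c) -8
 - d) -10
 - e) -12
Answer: d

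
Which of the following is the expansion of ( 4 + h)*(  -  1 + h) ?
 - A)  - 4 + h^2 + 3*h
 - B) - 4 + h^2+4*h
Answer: A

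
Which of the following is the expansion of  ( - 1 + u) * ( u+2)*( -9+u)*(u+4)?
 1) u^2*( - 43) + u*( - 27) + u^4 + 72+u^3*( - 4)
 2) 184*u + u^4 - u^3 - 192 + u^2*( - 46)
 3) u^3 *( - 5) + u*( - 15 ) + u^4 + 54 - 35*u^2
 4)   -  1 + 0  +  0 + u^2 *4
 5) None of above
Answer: 5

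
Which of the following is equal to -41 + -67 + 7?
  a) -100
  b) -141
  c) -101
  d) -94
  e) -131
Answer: c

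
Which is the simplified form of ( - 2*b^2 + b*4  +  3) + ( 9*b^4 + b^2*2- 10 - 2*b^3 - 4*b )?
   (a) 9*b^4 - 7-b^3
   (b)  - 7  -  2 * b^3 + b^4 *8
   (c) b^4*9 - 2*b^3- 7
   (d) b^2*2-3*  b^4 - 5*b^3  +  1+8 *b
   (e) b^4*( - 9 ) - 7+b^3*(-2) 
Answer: c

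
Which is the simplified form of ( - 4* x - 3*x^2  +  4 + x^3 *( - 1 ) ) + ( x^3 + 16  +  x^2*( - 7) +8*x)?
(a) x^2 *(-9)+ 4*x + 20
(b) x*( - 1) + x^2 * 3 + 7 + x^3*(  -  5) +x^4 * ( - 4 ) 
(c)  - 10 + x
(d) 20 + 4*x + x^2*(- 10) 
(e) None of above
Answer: d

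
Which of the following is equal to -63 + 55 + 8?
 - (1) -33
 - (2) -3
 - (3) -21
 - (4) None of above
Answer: 4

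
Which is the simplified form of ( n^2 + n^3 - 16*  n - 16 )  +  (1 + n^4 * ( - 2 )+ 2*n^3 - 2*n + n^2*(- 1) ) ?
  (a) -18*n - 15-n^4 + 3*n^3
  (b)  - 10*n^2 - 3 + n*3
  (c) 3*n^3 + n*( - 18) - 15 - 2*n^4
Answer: c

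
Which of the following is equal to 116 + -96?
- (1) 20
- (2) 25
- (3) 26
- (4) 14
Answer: 1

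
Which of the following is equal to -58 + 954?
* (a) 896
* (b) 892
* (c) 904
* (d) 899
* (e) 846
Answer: a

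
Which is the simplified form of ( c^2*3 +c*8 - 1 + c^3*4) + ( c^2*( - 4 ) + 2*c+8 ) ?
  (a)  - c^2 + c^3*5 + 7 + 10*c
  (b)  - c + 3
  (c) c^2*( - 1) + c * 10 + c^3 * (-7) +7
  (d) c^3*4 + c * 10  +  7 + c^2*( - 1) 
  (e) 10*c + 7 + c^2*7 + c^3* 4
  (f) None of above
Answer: d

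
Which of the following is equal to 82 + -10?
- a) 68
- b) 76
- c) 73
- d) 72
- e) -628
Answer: d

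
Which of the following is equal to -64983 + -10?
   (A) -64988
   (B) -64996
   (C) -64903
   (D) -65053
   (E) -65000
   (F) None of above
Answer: F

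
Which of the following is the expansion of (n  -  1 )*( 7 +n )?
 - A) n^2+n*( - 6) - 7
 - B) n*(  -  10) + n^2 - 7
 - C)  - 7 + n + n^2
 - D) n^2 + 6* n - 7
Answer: D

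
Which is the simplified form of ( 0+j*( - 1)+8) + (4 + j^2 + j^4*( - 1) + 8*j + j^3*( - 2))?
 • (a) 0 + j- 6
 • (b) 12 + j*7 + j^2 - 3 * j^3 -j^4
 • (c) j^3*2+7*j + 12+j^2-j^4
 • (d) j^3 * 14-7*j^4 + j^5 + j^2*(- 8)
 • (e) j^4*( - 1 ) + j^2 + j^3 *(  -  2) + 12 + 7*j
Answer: e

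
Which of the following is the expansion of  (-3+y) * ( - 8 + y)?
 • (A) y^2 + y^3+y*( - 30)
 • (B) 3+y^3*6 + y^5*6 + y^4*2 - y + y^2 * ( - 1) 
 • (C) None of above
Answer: C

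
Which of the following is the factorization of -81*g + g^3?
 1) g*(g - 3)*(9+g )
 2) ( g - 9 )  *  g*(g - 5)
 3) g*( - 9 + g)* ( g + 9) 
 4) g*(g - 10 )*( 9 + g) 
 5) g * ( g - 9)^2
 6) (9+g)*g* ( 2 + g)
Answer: 3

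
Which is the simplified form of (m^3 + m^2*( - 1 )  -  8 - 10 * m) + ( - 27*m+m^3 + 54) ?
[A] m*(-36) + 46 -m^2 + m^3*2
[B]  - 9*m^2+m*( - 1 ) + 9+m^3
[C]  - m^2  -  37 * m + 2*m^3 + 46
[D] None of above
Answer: C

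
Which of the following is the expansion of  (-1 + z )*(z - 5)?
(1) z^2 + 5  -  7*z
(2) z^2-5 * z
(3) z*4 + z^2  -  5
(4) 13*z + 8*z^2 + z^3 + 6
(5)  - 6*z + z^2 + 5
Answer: 5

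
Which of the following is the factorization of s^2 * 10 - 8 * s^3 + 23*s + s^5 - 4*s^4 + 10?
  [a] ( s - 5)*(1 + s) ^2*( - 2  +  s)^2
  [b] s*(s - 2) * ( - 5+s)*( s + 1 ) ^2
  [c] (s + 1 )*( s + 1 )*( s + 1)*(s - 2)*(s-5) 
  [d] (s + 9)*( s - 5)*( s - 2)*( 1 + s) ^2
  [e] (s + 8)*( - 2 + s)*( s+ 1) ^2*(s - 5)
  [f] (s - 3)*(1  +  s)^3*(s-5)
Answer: c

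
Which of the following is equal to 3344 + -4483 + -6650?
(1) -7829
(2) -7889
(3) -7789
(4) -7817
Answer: 3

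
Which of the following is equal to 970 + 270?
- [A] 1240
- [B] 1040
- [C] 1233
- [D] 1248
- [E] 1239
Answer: A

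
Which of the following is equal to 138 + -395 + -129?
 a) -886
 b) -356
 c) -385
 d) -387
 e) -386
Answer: e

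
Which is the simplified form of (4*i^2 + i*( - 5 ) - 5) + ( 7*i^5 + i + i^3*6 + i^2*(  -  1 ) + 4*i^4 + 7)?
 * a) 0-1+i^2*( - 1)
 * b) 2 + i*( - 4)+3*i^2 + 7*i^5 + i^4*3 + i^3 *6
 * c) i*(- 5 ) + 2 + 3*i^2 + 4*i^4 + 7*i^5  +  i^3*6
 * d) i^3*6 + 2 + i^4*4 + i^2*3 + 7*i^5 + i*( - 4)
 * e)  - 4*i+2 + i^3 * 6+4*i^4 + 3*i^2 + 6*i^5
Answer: d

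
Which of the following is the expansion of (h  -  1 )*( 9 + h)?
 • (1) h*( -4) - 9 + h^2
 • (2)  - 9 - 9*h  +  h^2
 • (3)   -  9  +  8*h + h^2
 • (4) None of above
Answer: 3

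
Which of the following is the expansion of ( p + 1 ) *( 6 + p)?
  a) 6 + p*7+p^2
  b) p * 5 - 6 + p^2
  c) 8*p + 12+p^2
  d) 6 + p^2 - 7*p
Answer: a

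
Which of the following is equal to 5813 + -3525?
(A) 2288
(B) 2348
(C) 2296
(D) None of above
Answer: A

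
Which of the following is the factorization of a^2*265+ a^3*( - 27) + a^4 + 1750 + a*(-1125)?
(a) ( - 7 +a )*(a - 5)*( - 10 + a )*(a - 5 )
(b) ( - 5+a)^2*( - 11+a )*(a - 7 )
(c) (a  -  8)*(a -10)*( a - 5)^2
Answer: a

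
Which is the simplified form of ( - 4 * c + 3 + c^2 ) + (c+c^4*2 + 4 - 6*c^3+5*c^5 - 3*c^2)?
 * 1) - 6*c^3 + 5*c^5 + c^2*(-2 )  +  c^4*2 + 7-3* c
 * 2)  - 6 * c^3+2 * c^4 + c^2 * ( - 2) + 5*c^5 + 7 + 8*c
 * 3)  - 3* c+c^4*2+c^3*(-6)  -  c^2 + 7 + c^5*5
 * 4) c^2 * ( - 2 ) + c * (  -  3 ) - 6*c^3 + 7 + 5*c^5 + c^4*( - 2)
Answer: 1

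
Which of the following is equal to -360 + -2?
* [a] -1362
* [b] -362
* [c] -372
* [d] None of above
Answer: b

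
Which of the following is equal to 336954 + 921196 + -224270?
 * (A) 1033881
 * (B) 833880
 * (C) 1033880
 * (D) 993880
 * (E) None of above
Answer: C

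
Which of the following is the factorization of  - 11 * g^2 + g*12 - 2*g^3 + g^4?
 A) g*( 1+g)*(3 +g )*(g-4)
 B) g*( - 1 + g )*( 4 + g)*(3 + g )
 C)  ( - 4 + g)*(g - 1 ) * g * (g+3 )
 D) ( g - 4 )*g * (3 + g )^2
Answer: C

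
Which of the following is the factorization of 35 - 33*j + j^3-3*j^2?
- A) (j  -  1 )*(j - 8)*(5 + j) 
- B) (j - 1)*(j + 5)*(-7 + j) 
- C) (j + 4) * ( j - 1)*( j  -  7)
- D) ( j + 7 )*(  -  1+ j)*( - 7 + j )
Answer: B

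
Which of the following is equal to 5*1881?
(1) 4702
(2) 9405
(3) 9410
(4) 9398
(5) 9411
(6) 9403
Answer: 2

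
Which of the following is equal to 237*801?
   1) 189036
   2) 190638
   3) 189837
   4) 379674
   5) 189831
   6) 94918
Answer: 3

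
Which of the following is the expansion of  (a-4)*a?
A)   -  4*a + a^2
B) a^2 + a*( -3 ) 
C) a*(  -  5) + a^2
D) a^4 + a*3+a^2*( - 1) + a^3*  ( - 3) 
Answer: A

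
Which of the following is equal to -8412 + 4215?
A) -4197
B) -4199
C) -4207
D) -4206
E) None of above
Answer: A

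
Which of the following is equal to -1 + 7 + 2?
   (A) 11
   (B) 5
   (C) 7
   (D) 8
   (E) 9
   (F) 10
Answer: D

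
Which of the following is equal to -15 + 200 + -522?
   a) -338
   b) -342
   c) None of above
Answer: c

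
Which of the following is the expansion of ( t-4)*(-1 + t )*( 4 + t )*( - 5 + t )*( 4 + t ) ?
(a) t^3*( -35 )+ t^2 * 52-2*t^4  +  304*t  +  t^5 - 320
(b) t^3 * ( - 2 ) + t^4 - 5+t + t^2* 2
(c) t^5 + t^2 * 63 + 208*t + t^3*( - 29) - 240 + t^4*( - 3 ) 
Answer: a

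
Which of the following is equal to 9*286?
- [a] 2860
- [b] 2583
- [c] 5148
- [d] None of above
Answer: d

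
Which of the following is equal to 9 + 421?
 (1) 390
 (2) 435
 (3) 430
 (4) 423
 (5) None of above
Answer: 3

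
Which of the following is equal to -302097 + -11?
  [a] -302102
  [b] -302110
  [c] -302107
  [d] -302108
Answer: d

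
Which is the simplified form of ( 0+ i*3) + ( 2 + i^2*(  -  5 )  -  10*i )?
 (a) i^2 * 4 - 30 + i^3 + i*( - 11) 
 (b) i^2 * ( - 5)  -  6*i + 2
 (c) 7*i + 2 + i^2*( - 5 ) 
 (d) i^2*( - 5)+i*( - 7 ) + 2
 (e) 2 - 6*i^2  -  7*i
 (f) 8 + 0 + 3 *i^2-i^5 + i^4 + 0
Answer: d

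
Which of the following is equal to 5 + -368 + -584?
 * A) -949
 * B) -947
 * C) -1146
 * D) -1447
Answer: B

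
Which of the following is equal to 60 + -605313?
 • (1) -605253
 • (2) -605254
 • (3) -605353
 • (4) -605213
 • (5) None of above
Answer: 1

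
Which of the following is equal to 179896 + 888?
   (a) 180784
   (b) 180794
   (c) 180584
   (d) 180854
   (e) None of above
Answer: a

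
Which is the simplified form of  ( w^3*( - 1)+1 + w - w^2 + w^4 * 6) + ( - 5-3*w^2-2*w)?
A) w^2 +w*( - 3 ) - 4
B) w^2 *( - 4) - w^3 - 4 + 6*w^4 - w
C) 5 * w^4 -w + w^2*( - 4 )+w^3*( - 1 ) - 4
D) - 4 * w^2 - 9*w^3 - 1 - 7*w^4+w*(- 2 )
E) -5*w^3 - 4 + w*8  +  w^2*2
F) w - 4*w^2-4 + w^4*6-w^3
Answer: B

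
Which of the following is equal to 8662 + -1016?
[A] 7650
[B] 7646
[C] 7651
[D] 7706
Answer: B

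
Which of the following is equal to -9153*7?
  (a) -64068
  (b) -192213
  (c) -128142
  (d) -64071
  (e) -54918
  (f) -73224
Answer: d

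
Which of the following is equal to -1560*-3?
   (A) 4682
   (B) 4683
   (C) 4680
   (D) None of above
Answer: C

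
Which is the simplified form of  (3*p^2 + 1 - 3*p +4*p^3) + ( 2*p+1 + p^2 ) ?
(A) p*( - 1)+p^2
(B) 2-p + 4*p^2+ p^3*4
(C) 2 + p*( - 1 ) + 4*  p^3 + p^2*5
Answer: B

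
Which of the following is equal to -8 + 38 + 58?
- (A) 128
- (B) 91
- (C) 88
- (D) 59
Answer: C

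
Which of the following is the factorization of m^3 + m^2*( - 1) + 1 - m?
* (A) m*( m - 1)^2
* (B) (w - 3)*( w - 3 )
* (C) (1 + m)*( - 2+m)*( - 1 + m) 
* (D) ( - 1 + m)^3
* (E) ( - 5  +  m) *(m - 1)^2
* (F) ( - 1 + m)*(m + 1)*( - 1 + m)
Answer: F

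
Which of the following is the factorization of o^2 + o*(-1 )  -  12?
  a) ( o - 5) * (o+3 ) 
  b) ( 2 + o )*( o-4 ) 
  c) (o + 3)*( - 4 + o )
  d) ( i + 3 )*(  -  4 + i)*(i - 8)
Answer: c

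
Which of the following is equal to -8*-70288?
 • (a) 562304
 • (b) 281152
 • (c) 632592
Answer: a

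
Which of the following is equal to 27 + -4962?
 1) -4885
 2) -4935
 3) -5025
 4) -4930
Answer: 2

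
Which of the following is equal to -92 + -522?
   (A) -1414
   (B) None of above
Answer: B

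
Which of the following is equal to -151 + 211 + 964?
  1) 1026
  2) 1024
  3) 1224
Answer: 2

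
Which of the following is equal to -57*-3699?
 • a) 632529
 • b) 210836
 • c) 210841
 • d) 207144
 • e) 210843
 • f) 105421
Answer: e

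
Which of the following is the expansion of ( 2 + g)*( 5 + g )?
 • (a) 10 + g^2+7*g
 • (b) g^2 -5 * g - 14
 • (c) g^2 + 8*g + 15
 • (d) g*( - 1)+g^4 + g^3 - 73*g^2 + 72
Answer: a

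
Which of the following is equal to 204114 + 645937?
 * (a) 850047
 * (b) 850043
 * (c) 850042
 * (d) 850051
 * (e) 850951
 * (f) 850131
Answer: d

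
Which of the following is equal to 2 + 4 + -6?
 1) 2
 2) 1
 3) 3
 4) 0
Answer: 4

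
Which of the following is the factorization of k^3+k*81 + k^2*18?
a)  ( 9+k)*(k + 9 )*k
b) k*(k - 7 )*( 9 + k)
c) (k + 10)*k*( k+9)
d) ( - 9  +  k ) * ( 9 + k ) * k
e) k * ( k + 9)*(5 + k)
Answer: a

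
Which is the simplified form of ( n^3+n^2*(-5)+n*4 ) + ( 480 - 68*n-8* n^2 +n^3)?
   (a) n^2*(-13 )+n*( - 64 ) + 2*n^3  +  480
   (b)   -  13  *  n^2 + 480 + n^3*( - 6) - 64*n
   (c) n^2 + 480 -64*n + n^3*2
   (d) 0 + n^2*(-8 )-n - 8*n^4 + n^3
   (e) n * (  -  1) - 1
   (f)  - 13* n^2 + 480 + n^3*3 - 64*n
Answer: a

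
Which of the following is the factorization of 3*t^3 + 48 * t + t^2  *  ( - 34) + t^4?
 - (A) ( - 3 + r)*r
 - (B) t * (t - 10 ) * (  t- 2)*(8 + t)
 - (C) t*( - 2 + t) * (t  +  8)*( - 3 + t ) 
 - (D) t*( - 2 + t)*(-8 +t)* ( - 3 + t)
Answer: C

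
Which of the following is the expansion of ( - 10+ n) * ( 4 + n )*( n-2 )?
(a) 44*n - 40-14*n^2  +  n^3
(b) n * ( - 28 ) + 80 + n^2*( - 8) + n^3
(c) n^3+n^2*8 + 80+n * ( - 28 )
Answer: b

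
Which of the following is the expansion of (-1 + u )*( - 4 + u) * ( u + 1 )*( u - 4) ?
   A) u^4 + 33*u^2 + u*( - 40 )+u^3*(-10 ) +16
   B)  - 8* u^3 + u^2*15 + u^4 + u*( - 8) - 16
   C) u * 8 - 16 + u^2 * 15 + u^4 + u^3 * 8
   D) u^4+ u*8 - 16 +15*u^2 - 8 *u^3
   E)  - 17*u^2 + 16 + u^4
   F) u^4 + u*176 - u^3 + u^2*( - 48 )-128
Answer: D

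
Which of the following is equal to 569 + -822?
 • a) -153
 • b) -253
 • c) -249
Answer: b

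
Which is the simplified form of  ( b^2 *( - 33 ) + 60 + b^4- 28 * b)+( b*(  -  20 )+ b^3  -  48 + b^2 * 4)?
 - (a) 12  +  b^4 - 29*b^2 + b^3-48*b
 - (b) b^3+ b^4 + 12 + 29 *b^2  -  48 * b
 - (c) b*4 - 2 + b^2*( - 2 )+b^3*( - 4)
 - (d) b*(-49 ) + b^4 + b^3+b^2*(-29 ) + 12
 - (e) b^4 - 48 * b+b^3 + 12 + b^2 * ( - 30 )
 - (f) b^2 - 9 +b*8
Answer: a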